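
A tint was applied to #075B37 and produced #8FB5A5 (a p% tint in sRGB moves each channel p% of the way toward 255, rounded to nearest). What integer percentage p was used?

#075B37 is rgb(7, 91, 55); #8FB5A5 is rgb(143, 181, 165).
On the R channel (widest range): 143 ≈ 7 + (p/100)(255 − 7), so p ≈ 100×(143 − 7)/(255 − 7) = 13600/248 = 54.84.
p = 55 reproduces all three channels after rounding.

55%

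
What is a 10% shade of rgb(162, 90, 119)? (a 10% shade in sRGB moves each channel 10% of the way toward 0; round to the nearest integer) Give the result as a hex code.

#92516b

Lerp each channel 10% toward 0:
  R: 162 + 0.1×(0−162) = 162 − 16.2 = 145.8 → 146
  G: 90 − 9 = 81 → 81
  B: 119 + 0.1×(0−119) = 119 − 11.9 = 107.1 → 107
rgb(146, 81, 107) = #92516b.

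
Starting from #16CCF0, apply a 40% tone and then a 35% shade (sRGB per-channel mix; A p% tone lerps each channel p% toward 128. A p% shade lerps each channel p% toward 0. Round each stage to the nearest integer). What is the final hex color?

#16CCF0 is rgb(22, 204, 240).
A 40% tone moves each channel 40% toward 128:
  R: 22 + 0.4×(128−22) = 22 + 42.4 = 64.4 → 64
  G: 204 − 30.4 = 173.6 → 174
  B: 240 + 0.4×(128−240) = 240 − 44.8 = 195.2 → 195
After the tone: rgb(64, 174, 195) = #40AEC3.
Per channel, c → c + 0.35(0 − c):
  R: 64 − 22.4 = 41.6 → 42
  G: 174 − 60.9 = 113.1 → 113
  B: 195 + 0.35×(0−195) = 195 − 68.25 = 126.75 → 127
rgb(42, 113, 127) = #2A717F.

#2A717F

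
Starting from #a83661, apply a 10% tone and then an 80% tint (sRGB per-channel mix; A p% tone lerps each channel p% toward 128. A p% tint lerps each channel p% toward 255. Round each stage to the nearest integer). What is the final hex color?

#a83661 is rgb(168, 54, 97).
Per channel, c → c + 0.1(128 − c):
  R: 168 − 4 = 164 → 164
  G: 54 + 0.1×(128−54) = 54 + 7.4 = 61.4 → 61
  B: 97 + 3.1 = 100.1 → 100
After the tone: rgb(164, 61, 100) = #a43d64.
Lerp each channel 80% toward 255:
  R: 164 + 0.8×(255−164) = 164 + 72.8 = 236.8 → 237
  G: 61 + 0.8×(255−61) = 61 + 155.2 = 216.2 → 216
  B: 100 + 0.8×(255−100) = 100 + 124 = 224 → 224
rgb(237, 216, 224) = #edd8e0.

#edd8e0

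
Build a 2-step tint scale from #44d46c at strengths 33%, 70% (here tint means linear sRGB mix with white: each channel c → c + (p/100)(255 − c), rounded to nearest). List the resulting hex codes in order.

#44d46c is rgb(68, 212, 108).
33%: (68 + 61.71 = 129.71→130, 212 + 14.19 = 226.19→226, 108 + 48.51 = 156.51→157) → #82e29d
70%: (68 + 130.9 = 198.9→199, 212 + 30.1 = 242.1→242, 108 + 102.9 = 210.9→211) → #c7f2d3

#82e29d, #c7f2d3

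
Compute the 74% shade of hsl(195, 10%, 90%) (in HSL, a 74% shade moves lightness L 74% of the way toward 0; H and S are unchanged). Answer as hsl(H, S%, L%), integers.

hsl(195, 10%, 23%)

L moves 74% from 90 toward 0: 90 − 66.6 = 23.4 → 23.
H and S are unchanged.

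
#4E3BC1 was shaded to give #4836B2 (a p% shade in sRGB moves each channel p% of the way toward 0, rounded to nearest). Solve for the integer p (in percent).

#4E3BC1 is rgb(78, 59, 193); #4836B2 is rgb(72, 54, 178).
On the B channel (widest range): 178 ≈ 193 + (p/100)(0 − 193), so p ≈ 100×(178 − 193)/(0 − 193) = -1500/-193 = 7.77.
p = 8 reproduces all three channels after rounding.

8%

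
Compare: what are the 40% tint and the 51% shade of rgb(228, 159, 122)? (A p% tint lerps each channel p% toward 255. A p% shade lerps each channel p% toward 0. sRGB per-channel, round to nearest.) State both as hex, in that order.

#EFC5AF, #704E3C

40% tint:
  R: 228 + 0.4×(255−228) = 228 + 10.8 = 238.8 → 239
  G: 159 + 0.4×(255−159) = 159 + 38.4 = 197.4 → 197
  B: 122 + 0.4×(255−122) = 122 + 53.2 = 175.2 → 175
  → #EFC5AF
51% shade:
  R: 228 + 0.51×(0−228) = 228 − 116.28 = 111.72 → 112
  G: 159 + 0.51×(0−159) = 159 − 81.09 = 77.91 → 78
  B: 122 + 0.51×(0−122) = 122 − 62.22 = 59.78 → 60
  → #704E3C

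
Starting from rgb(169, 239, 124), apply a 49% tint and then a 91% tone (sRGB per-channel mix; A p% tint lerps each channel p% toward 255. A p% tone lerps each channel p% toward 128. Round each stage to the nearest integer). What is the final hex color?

#878B85

Lerp each channel 49% toward 255:
  R: 169 + 0.49×(255−169) = 169 + 42.14 = 211.14 → 211
  G: 239 + 0.49×(255−239) = 239 + 7.84 = 246.84 → 247
  B: 124 + 0.49×(255−124) = 124 + 64.19 = 188.19 → 188
After the tint: rgb(211, 247, 188) = #D3F7BC.
Per channel, c → c + 0.91(128 − c):
  R: 211 + 0.91×(128−211) = 211 − 75.53 = 135.47 → 135
  G: 247 + 0.91×(128−247) = 247 − 108.29 = 138.71 → 139
  B: 188 − 54.6 = 133.4 → 133
rgb(135, 139, 133) = #878B85.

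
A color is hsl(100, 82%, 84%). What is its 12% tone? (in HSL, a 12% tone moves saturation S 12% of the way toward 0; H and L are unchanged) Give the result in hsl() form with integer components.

S moves 12% from 82 toward 0: 82 − 9.84 = 72.16 → 72.
H and L are unchanged.

hsl(100, 72%, 84%)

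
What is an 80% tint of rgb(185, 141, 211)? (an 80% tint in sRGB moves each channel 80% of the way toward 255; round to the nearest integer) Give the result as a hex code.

#f1e8f6

Per channel, c → c + 0.8(255 − c):
  R: 185 + 56 = 241 → 241
  G: 141 + 91.2 = 232.2 → 232
  B: 211 + 0.8×(255−211) = 211 + 35.2 = 246.2 → 246
rgb(241, 232, 246) = #f1e8f6.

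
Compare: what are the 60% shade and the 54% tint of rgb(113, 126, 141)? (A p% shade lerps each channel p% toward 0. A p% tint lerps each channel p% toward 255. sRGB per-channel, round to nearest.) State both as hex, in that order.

60% shade:
  R: 113 + 0.6×(0−113) = 113 − 67.8 = 45.2 → 45
  G: 126 + 0.6×(0−126) = 126 − 75.6 = 50.4 → 50
  B: 141 + 0.6×(0−141) = 141 − 84.6 = 56.4 → 56
  → #2d3238
54% tint:
  R: 113 + 0.54×(255−113) = 113 + 76.68 = 189.68 → 190
  G: 126 + 0.54×(255−126) = 126 + 69.66 = 195.66 → 196
  B: 141 + 61.56 = 202.56 → 203
  → #bec4cb

#2d3238, #bec4cb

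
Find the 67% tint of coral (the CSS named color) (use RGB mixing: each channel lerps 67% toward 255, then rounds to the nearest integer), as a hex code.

#ffd5c5

CSS coral is rgb(255, 127, 80).
Per channel, c → c + 0.67(255 − c):
  R: 255 + 0.67×(255−255) = 255 + 0 = 255 → 255
  G: 127 + 0.67×(255−127) = 127 + 85.76 = 212.76 → 213
  B: 80 + 0.67×(255−80) = 80 + 117.25 = 197.25 → 197
rgb(255, 213, 197) = #ffd5c5.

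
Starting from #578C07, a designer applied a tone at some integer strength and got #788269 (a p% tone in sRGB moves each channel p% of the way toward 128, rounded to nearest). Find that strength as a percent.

#578C07 is rgb(87, 140, 7); #788269 is rgb(120, 130, 105).
On the B channel (widest range): 105 ≈ 7 + (p/100)(128 − 7), so p ≈ 100×(105 − 7)/(128 − 7) = 9800/121 = 80.99.
p = 81 reproduces all three channels after rounding.

81%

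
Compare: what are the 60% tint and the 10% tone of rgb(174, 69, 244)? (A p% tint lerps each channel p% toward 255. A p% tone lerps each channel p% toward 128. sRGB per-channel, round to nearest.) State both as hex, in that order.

60% tint:
  R: 174 + 0.6×(255−174) = 174 + 48.6 = 222.6 → 223
  G: 69 + 0.6×(255−69) = 69 + 111.6 = 180.6 → 181
  B: 244 + 0.6×(255−244) = 244 + 6.6 = 250.6 → 251
  → #DFB5FB
10% tone:
  R: 174 − 4.6 = 169.4 → 169
  G: 69 + 0.1×(128−69) = 69 + 5.9 = 74.9 → 75
  B: 244 − 11.6 = 232.4 → 232
  → #A94BE8

#DFB5FB, #A94BE8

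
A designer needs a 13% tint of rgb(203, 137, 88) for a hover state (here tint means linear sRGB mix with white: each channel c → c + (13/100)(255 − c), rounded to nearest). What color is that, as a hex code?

A 13% tint moves each channel 13% toward 255:
  R: 203 + 0.13×(255−203) = 203 + 6.76 = 209.76 → 210
  G: 137 + 0.13×(255−137) = 137 + 15.34 = 152.34 → 152
  B: 88 + 21.71 = 109.71 → 110
rgb(210, 152, 110) = #d2986e.

#d2986e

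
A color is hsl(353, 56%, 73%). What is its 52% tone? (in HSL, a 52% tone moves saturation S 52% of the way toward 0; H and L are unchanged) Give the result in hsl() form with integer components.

hsl(353, 27%, 73%)

S moves 52% from 56 toward 0: 56 − 29.12 = 26.88 → 27.
H and L are unchanged.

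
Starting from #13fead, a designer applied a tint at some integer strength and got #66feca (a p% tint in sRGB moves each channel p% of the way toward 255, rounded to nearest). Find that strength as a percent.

#13fead is rgb(19, 254, 173); #66feca is rgb(102, 254, 202).
On the R channel (widest range): 102 ≈ 19 + (p/100)(255 − 19), so p ≈ 100×(102 − 19)/(255 − 19) = 8300/236 = 35.17.
p = 35 reproduces all three channels after rounding.

35%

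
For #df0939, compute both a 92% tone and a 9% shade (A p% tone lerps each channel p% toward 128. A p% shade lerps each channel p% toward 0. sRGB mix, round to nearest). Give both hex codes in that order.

#df0939 is rgb(223, 9, 57).
92% tone:
  R: 223 + 0.92×(128−223) = 223 − 87.4 = 135.6 → 136
  G: 9 + 0.92×(128−9) = 9 + 109.48 = 118.48 → 118
  B: 57 + 0.92×(128−57) = 57 + 65.32 = 122.32 → 122
  → #88767a
9% shade:
  R: 223 + 0.09×(0−223) = 223 − 20.07 = 202.93 → 203
  G: 9 − 0.81 = 8.19 → 8
  B: 57 + 0.09×(0−57) = 57 − 5.13 = 51.87 → 52
  → #cb0834

#88767a, #cb0834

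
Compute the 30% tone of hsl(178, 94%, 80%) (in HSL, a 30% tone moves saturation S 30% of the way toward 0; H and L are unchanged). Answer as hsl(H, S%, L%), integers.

hsl(178, 66%, 80%)

S moves 30% from 94 toward 0: 94 − 28.2 = 65.8 → 66.
H and L are unchanged.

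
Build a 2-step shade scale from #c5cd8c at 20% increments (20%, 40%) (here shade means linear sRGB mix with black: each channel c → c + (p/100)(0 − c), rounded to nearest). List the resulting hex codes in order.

#9ea470, #767b54

#c5cd8c is rgb(197, 205, 140).
20%: (197 − 39.4 = 157.6→158, 205 − 41 = 164→164, 140 − 28 = 112→112) → #9ea470
40%: (197 − 78.8 = 118.2→118, 205 − 82 = 123→123, 140 − 56 = 84→84) → #767b54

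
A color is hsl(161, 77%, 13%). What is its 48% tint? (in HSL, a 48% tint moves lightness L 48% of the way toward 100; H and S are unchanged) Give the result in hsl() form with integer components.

hsl(161, 77%, 55%)

L moves 48% from 13 toward 100: 13 + 41.76 = 54.76 → 55.
H and S are unchanged.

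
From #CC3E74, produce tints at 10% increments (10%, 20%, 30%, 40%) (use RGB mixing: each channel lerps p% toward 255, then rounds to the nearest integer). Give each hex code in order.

#D15182, #D66590, #DB789E, #E08BAC

#CC3E74 is rgb(204, 62, 116).
10%: (204 + 5.1 = 209.1→209, 62 + 19.3 = 81.3→81, 116 + 13.9 = 129.9→130) → #D15182
20%: (204 + 10.2 = 214.2→214, 62 + 38.6 = 100.6→101, 116 + 27.8 = 143.8→144) → #D66590
30%: (204 + 15.3 = 219.3→219, 62 + 57.9 = 119.9→120, 116 + 41.7 = 157.7→158) → #DB789E
40%: (204 + 20.4 = 224.4→224, 62 + 77.2 = 139.2→139, 116 + 55.6 = 171.6→172) → #E08BAC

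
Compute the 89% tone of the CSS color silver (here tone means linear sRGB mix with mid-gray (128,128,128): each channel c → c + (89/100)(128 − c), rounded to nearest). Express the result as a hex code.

#878787

CSS silver is rgb(192, 192, 192).
Lerp each channel 89% toward 128:
  R: 192 − 56.96 = 135.04 → 135
  G: 192 + 0.89×(128−192) = 192 − 56.96 = 135.04 → 135
  B: 192 + 0.89×(128−192) = 192 − 56.96 = 135.04 → 135
rgb(135, 135, 135) = #878787.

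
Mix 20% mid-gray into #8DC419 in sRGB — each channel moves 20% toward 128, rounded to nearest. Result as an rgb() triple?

rgb(138, 182, 46)

#8DC419 is rgb(141, 196, 25).
Per channel, c → c + 0.2(128 − c):
  R: 141 + 0.2×(128−141) = 141 − 2.6 = 138.4 → 138
  G: 196 − 13.6 = 182.4 → 182
  B: 25 + 0.2×(128−25) = 25 + 20.6 = 45.6 → 46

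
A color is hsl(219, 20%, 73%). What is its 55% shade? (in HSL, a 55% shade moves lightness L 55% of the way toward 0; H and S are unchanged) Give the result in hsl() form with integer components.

L moves 55% from 73 toward 0: 73 − 40.15 = 32.85 → 33.
H and S are unchanged.

hsl(219, 20%, 33%)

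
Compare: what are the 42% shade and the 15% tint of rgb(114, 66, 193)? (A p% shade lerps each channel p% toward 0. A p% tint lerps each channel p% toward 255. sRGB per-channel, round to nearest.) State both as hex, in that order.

#422670, #875ECA

42% shade:
  R: 114 + 0.42×(0−114) = 114 − 47.88 = 66.12 → 66
  G: 66 + 0.42×(0−66) = 66 − 27.72 = 38.28 → 38
  B: 193 − 81.06 = 111.94 → 112
  → #422670
15% tint:
  R: 114 + 0.15×(255−114) = 114 + 21.15 = 135.15 → 135
  G: 66 + 28.35 = 94.35 → 94
  B: 193 + 9.3 = 202.3 → 202
  → #875ECA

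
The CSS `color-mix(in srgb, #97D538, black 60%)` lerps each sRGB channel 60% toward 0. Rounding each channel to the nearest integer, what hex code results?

#97D538 is rgb(151, 213, 56).
Per channel, c → c + 0.6(0 − c):
  R: 151 + 0.6×(0−151) = 151 − 90.6 = 60.4 → 60
  G: 213 + 0.6×(0−213) = 213 − 127.8 = 85.2 → 85
  B: 56 + 0.6×(0−56) = 56 − 33.6 = 22.4 → 22
rgb(60, 85, 22) = #3C5516.

#3C5516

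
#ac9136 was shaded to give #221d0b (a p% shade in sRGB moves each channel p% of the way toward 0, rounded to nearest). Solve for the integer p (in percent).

80%

#ac9136 is rgb(172, 145, 54); #221d0b is rgb(34, 29, 11).
On the R channel (widest range): 34 ≈ 172 + (p/100)(0 − 172), so p ≈ 100×(34 − 172)/(0 − 172) = -13800/-172 = 80.23.
p = 80 reproduces all three channels after rounding.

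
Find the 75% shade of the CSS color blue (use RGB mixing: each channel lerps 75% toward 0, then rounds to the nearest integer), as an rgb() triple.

rgb(0, 0, 64)

CSS blue is rgb(0, 0, 255).
Per channel, c → c + 0.75(0 − c):
  R: 0 + 0 = 0 → 0
  G: 0 + 0.75×(0−0) = 0 + 0 = 0 → 0
  B: 255 + 0.75×(0−255) = 255 − 191.25 = 63.75 → 64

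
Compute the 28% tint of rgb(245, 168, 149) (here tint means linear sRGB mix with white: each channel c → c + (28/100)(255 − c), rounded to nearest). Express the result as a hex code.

#f8c0b3

Lerp each channel 28% toward 255:
  R: 245 + 0.28×(255−245) = 245 + 2.8 = 247.8 → 248
  G: 168 + 0.28×(255−168) = 168 + 24.36 = 192.36 → 192
  B: 149 + 0.28×(255−149) = 149 + 29.68 = 178.68 → 179
rgb(248, 192, 179) = #f8c0b3.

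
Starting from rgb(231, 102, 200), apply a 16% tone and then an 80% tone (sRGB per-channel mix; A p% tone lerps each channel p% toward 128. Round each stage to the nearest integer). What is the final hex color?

#917C8C

A 16% tone moves each channel 16% toward 128:
  R: 231 + 0.16×(128−231) = 231 − 16.48 = 214.52 → 215
  G: 102 + 0.16×(128−102) = 102 + 4.16 = 106.16 → 106
  B: 200 + 0.16×(128−200) = 200 − 11.52 = 188.48 → 188
After the tone: rgb(215, 106, 188) = #D76ABC.
An 80% tone moves each channel 80% toward 128:
  R: 215 − 69.6 = 145.4 → 145
  G: 106 + 17.6 = 123.6 → 124
  B: 188 − 48 = 140 → 140
rgb(145, 124, 140) = #917C8C.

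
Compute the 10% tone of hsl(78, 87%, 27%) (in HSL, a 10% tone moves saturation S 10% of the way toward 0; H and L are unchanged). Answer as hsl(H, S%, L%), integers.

S moves 10% from 87 toward 0: 87 − 8.7 = 78.3 → 78.
H and L are unchanged.

hsl(78, 78%, 27%)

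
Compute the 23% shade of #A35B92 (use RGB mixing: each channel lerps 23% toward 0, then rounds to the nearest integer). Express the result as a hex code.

#7E4670

#A35B92 is rgb(163, 91, 146).
Lerp each channel 23% toward 0:
  R: 163 + 0.23×(0−163) = 163 − 37.49 = 125.51 → 126
  G: 91 + 0.23×(0−91) = 91 − 20.93 = 70.07 → 70
  B: 146 + 0.23×(0−146) = 146 − 33.58 = 112.42 → 112
rgb(126, 70, 112) = #7E4670.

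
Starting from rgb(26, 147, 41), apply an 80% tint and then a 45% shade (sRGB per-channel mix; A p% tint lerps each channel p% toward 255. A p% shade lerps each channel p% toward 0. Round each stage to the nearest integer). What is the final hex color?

An 80% tint moves each channel 80% toward 255:
  R: 26 + 0.8×(255−26) = 26 + 183.2 = 209.2 → 209
  G: 147 + 0.8×(255−147) = 147 + 86.4 = 233.4 → 233
  B: 41 + 0.8×(255−41) = 41 + 171.2 = 212.2 → 212
After the tint: rgb(209, 233, 212) = #D1E9D4.
Per channel, c → c + 0.45(0 − c):
  R: 209 + 0.45×(0−209) = 209 − 94.05 = 114.95 → 115
  G: 233 + 0.45×(0−233) = 233 − 104.85 = 128.15 → 128
  B: 212 − 95.4 = 116.6 → 117
rgb(115, 128, 117) = #738075.

#738075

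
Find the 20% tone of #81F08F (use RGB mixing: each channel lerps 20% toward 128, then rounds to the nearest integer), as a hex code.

#81DA8C

#81F08F is rgb(129, 240, 143).
Lerp each channel 20% toward 128:
  R: 129 − 0.2 = 128.8 → 129
  G: 240 + 0.2×(128−240) = 240 − 22.4 = 217.6 → 218
  B: 143 − 3 = 140 → 140
rgb(129, 218, 140) = #81DA8C.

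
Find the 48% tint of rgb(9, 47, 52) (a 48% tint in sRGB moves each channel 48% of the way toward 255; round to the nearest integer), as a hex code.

Lerp each channel 48% toward 255:
  R: 9 + 0.48×(255−9) = 9 + 118.08 = 127.08 → 127
  G: 47 + 0.48×(255−47) = 47 + 99.84 = 146.84 → 147
  B: 52 + 0.48×(255−52) = 52 + 97.44 = 149.44 → 149
rgb(127, 147, 149) = #7F9395.

#7F9395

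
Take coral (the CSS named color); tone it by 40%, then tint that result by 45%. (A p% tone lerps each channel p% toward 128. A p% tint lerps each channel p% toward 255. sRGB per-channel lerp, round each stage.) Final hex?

#E3B9A9

CSS coral is rgb(255, 127, 80).
A 40% tone moves each channel 40% toward 128:
  R: 255 − 50.8 = 204.2 → 204
  G: 127 + 0.4×(128−127) = 127 + 0.4 = 127.4 → 127
  B: 80 + 0.4×(128−80) = 80 + 19.2 = 99.2 → 99
After the tone: rgb(204, 127, 99) = #CC7F63.
A 45% tint moves each channel 45% toward 255:
  R: 204 + 22.95 = 226.95 → 227
  G: 127 + 0.45×(255−127) = 127 + 57.6 = 184.6 → 185
  B: 99 + 70.2 = 169.2 → 169
rgb(227, 185, 169) = #E3B9A9.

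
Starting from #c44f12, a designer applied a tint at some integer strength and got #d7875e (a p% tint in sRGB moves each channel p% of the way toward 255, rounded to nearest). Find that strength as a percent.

32%

#c44f12 is rgb(196, 79, 18); #d7875e is rgb(215, 135, 94).
On the B channel (widest range): 94 ≈ 18 + (p/100)(255 − 18), so p ≈ 100×(94 − 18)/(255 − 18) = 7600/237 = 32.07.
p = 32 reproduces all three channels after rounding.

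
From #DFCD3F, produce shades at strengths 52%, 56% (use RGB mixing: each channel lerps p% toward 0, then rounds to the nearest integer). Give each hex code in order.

#6B621E, #625A1C

#DFCD3F is rgb(223, 205, 63).
52%: (223 − 115.96 = 107.04→107, 205 − 106.6 = 98.4→98, 63 − 32.76 = 30.24→30) → #6B621E
56%: (223 − 124.88 = 98.12→98, 205 − 114.8 = 90.2→90, 63 − 35.28 = 27.72→28) → #625A1C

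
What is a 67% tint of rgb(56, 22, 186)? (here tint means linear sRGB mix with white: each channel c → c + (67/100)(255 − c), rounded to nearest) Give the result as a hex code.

Per channel, c → c + 0.67(255 − c):
  R: 56 + 0.67×(255−56) = 56 + 133.33 = 189.33 → 189
  G: 22 + 0.67×(255−22) = 22 + 156.11 = 178.11 → 178
  B: 186 + 46.23 = 232.23 → 232
rgb(189, 178, 232) = #bdb2e8.

#bdb2e8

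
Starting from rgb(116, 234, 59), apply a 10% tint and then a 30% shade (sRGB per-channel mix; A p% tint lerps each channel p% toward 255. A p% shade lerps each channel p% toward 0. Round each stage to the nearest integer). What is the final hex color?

#5ba537

Lerp each channel 10% toward 255:
  R: 116 + 13.9 = 129.9 → 130
  G: 234 + 2.1 = 236.1 → 236
  B: 59 + 19.6 = 78.6 → 79
After the tint: rgb(130, 236, 79) = #82ec4f.
Per channel, c → c + 0.3(0 − c):
  R: 130 + 0.3×(0−130) = 130 − 39 = 91 → 91
  G: 236 − 70.8 = 165.2 → 165
  B: 79 + 0.3×(0−79) = 79 − 23.7 = 55.3 → 55
rgb(91, 165, 55) = #5ba537.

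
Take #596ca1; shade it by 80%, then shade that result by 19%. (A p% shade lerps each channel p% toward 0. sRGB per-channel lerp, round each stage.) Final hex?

#596ca1 is rgb(89, 108, 161).
Lerp each channel 80% toward 0:
  R: 89 − 71.2 = 17.8 → 18
  G: 108 + 0.8×(0−108) = 108 − 86.4 = 21.6 → 22
  B: 161 − 128.8 = 32.2 → 32
After the shade: rgb(18, 22, 32) = #121620.
Per channel, c → c + 0.19(0 − c):
  R: 18 + 0.19×(0−18) = 18 − 3.42 = 14.58 → 15
  G: 22 − 4.18 = 17.82 → 18
  B: 32 + 0.19×(0−32) = 32 − 6.08 = 25.92 → 26
rgb(15, 18, 26) = #0f121a.

#0f121a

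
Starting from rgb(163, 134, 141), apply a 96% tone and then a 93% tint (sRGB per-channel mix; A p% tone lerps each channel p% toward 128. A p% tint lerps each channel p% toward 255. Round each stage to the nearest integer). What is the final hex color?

A 96% tone moves each channel 96% toward 128:
  R: 163 + 0.96×(128−163) = 163 − 33.6 = 129.4 → 129
  G: 134 + 0.96×(128−134) = 134 − 5.76 = 128.24 → 128
  B: 141 − 12.48 = 128.52 → 129
After the tone: rgb(129, 128, 129) = #818081.
Per channel, c → c + 0.93(255 − c):
  R: 129 + 117.18 = 246.18 → 246
  G: 128 + 0.93×(255−128) = 128 + 118.11 = 246.11 → 246
  B: 129 + 0.93×(255−129) = 129 + 117.18 = 246.18 → 246
rgb(246, 246, 246) = #F6F6F6.

#F6F6F6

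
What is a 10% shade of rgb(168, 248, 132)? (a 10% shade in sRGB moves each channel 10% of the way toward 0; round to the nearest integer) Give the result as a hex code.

#97DF77

A 10% shade moves each channel 10% toward 0:
  R: 168 − 16.8 = 151.2 → 151
  G: 248 + 0.1×(0−248) = 248 − 24.8 = 223.2 → 223
  B: 132 + 0.1×(0−132) = 132 − 13.2 = 118.8 → 119
rgb(151, 223, 119) = #97DF77.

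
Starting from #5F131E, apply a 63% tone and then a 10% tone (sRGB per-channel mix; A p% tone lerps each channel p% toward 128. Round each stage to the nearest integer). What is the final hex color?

#755C60

#5F131E is rgb(95, 19, 30).
A 63% tone moves each channel 63% toward 128:
  R: 95 + 0.63×(128−95) = 95 + 20.79 = 115.79 → 116
  G: 19 + 0.63×(128−19) = 19 + 68.67 = 87.67 → 88
  B: 30 + 0.63×(128−30) = 30 + 61.74 = 91.74 → 92
After the tone: rgb(116, 88, 92) = #74585C.
A 10% tone moves each channel 10% toward 128:
  R: 116 + 1.2 = 117.2 → 117
  G: 88 + 0.1×(128−88) = 88 + 4 = 92 → 92
  B: 92 + 0.1×(128−92) = 92 + 3.6 = 95.6 → 96
rgb(117, 92, 96) = #755C60.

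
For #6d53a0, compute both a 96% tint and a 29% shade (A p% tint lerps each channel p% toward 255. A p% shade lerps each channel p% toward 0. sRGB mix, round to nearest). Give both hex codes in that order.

#6d53a0 is rgb(109, 83, 160).
96% tint:
  R: 109 + 0.96×(255−109) = 109 + 140.16 = 249.16 → 249
  G: 83 + 165.12 = 248.12 → 248
  B: 160 + 0.96×(255−160) = 160 + 91.2 = 251.2 → 251
  → #f9f8fb
29% shade:
  R: 109 − 31.61 = 77.39 → 77
  G: 83 + 0.29×(0−83) = 83 − 24.07 = 58.93 → 59
  B: 160 − 46.4 = 113.6 → 114
  → #4d3b72

#f9f8fb, #4d3b72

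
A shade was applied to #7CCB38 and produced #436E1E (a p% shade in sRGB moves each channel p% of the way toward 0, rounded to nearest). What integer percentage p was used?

#7CCB38 is rgb(124, 203, 56); #436E1E is rgb(67, 110, 30).
On the G channel (widest range): 110 ≈ 203 + (p/100)(0 − 203), so p ≈ 100×(110 − 203)/(0 − 203) = -9300/-203 = 45.81.
p = 46 reproduces all three channels after rounding.

46%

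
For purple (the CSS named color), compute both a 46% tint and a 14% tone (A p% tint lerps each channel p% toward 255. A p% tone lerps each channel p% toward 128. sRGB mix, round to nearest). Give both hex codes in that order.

#BA75BA, #801280

CSS purple is rgb(128, 0, 128).
46% tint:
  R: 128 + 0.46×(255−128) = 128 + 58.42 = 186.42 → 186
  G: 0 + 117.3 = 117.3 → 117
  B: 128 + 0.46×(255−128) = 128 + 58.42 = 186.42 → 186
  → #BA75BA
14% tone:
  R: 128 + 0 = 128 → 128
  G: 0 + 17.92 = 17.92 → 18
  B: 128 + 0 = 128 → 128
  → #801280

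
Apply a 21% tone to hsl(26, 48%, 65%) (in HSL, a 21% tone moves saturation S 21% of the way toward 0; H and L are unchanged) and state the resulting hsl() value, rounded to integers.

S moves 21% from 48 toward 0: 48 − 10.08 = 37.92 → 38.
H and L are unchanged.

hsl(26, 38%, 65%)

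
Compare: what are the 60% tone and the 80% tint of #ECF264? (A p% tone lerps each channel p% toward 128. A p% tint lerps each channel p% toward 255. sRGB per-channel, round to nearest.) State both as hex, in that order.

#ABAE75, #FBFCE0

#ECF264 is rgb(236, 242, 100).
60% tone:
  R: 236 − 64.8 = 171.2 → 171
  G: 242 + 0.6×(128−242) = 242 − 68.4 = 173.6 → 174
  B: 100 + 0.6×(128−100) = 100 + 16.8 = 116.8 → 117
  → #ABAE75
80% tint:
  R: 236 + 0.8×(255−236) = 236 + 15.2 = 251.2 → 251
  G: 242 + 0.8×(255−242) = 242 + 10.4 = 252.4 → 252
  B: 100 + 124 = 224 → 224
  → #FBFCE0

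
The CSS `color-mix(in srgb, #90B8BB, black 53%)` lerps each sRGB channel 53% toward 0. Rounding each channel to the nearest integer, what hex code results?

#445658

#90B8BB is rgb(144, 184, 187).
Per channel, c → c + 0.53(0 − c):
  R: 144 + 0.53×(0−144) = 144 − 76.32 = 67.68 → 68
  G: 184 + 0.53×(0−184) = 184 − 97.52 = 86.48 → 86
  B: 187 − 99.11 = 87.89 → 88
rgb(68, 86, 88) = #445658.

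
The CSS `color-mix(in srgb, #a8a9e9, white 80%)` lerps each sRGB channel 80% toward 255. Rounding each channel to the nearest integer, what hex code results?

#eeeefb

#a8a9e9 is rgb(168, 169, 233).
Per channel, c → c + 0.8(255 − c):
  R: 168 + 69.6 = 237.6 → 238
  G: 169 + 68.8 = 237.8 → 238
  B: 233 + 0.8×(255−233) = 233 + 17.6 = 250.6 → 251
rgb(238, 238, 251) = #eeeefb.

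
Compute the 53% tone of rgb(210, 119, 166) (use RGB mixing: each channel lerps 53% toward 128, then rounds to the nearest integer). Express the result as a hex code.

#A77C92

Lerp each channel 53% toward 128:
  R: 210 + 0.53×(128−210) = 210 − 43.46 = 166.54 → 167
  G: 119 + 0.53×(128−119) = 119 + 4.77 = 123.77 → 124
  B: 166 + 0.53×(128−166) = 166 − 20.14 = 145.86 → 146
rgb(167, 124, 146) = #A77C92.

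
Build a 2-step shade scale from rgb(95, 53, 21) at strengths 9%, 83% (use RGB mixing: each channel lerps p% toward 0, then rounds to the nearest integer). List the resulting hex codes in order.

#563013, #100904

9%: (95 − 8.55 = 86.45→86, 53 − 4.77 = 48.23→48, 21 − 1.89 = 19.11→19) → #563013
83%: (95 − 78.85 = 16.15→16, 53 − 43.99 = 9.01→9, 21 − 17.43 = 3.57→4) → #100904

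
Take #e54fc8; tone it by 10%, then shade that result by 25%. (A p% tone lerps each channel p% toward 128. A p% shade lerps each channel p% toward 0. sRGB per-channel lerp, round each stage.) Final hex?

#e54fc8 is rgb(229, 79, 200).
Per channel, c → c + 0.1(128 − c):
  R: 229 + 0.1×(128−229) = 229 − 10.1 = 218.9 → 219
  G: 79 + 0.1×(128−79) = 79 + 4.9 = 83.9 → 84
  B: 200 + 0.1×(128−200) = 200 − 7.2 = 192.8 → 193
After the tone: rgb(219, 84, 193) = #db54c1.
A 25% shade moves each channel 25% toward 0:
  R: 219 + 0.25×(0−219) = 219 − 54.75 = 164.25 → 164
  G: 84 − 21 = 63 → 63
  B: 193 + 0.25×(0−193) = 193 − 48.25 = 144.75 → 145
rgb(164, 63, 145) = #a43f91.

#a43f91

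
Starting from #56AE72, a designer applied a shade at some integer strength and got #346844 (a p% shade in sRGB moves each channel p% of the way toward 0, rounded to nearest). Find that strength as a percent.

#56AE72 is rgb(86, 174, 114); #346844 is rgb(52, 104, 68).
On the G channel (widest range): 104 ≈ 174 + (p/100)(0 − 174), so p ≈ 100×(104 − 174)/(0 − 174) = -7000/-174 = 40.23.
p = 40 reproduces all three channels after rounding.

40%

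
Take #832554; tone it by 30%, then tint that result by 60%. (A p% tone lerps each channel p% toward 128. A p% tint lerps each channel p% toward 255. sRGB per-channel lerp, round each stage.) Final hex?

#CDB3C0

#832554 is rgb(131, 37, 84).
Lerp each channel 30% toward 128:
  R: 131 − 0.9 = 130.1 → 130
  G: 37 + 0.3×(128−37) = 37 + 27.3 = 64.3 → 64
  B: 84 + 0.3×(128−84) = 84 + 13.2 = 97.2 → 97
After the tone: rgb(130, 64, 97) = #824061.
A 60% tint moves each channel 60% toward 255:
  R: 130 + 0.6×(255−130) = 130 + 75 = 205 → 205
  G: 64 + 114.6 = 178.6 → 179
  B: 97 + 0.6×(255−97) = 97 + 94.8 = 191.8 → 192
rgb(205, 179, 192) = #CDB3C0.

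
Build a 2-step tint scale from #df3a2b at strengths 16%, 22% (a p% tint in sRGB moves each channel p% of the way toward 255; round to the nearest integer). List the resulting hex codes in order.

#df3a2b is rgb(223, 58, 43).
16%: (223 + 5.12 = 228.12→228, 58 + 31.52 = 89.52→90, 43 + 33.92 = 76.92→77) → #e45a4d
22%: (223 + 7.04 = 230.04→230, 58 + 43.34 = 101.34→101, 43 + 46.64 = 89.64→90) → #e6655a

#e45a4d, #e6655a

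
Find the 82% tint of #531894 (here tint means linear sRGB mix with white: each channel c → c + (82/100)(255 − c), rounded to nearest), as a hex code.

#531894 is rgb(83, 24, 148).
An 82% tint moves each channel 82% toward 255:
  R: 83 + 141.04 = 224.04 → 224
  G: 24 + 189.42 = 213.42 → 213
  B: 148 + 0.82×(255−148) = 148 + 87.74 = 235.74 → 236
rgb(224, 213, 236) = #E0D5EC.

#E0D5EC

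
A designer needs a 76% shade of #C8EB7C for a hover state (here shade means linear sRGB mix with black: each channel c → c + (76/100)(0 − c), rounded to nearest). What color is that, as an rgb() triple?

#C8EB7C is rgb(200, 235, 124).
Per channel, c → c + 0.76(0 − c):
  R: 200 + 0.76×(0−200) = 200 − 152 = 48 → 48
  G: 235 + 0.76×(0−235) = 235 − 178.6 = 56.4 → 56
  B: 124 − 94.24 = 29.76 → 30

rgb(48, 56, 30)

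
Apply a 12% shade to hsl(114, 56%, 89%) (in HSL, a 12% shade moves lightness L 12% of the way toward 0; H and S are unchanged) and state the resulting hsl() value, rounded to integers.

hsl(114, 56%, 78%)

L moves 12% from 89 toward 0: 89 − 10.68 = 78.32 → 78.
H and S are unchanged.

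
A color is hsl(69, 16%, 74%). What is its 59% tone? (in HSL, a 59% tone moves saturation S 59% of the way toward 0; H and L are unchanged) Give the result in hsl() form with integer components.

S moves 59% from 16 toward 0: 16 − 9.44 = 6.56 → 7.
H and L are unchanged.

hsl(69, 7%, 74%)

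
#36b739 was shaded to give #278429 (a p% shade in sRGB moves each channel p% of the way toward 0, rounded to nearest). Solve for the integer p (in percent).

#36b739 is rgb(54, 183, 57); #278429 is rgb(39, 132, 41).
On the G channel (widest range): 132 ≈ 183 + (p/100)(0 − 183), so p ≈ 100×(132 − 183)/(0 − 183) = -5100/-183 = 27.87.
p = 28 reproduces all three channels after rounding.

28%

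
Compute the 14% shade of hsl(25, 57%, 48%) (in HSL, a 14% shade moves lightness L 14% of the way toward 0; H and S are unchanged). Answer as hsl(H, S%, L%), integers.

hsl(25, 57%, 41%)

L moves 14% from 48 toward 0: 48 − 6.72 = 41.28 → 41.
H and S are unchanged.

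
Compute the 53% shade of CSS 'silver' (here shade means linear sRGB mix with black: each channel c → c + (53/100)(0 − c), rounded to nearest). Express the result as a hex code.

#5A5A5A

CSS silver is rgb(192, 192, 192).
A 53% shade moves each channel 53% toward 0:
  R: 192 + 0.53×(0−192) = 192 − 101.76 = 90.24 → 90
  G: 192 − 101.76 = 90.24 → 90
  B: 192 + 0.53×(0−192) = 192 − 101.76 = 90.24 → 90
rgb(90, 90, 90) = #5A5A5A.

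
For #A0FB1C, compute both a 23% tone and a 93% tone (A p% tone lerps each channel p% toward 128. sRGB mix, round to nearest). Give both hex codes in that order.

#A0FB1C is rgb(160, 251, 28).
23% tone:
  R: 160 − 7.36 = 152.64 → 153
  G: 251 − 28.29 = 222.71 → 223
  B: 28 + 0.23×(128−28) = 28 + 23 = 51 → 51
  → #99DF33
93% tone:
  R: 160 + 0.93×(128−160) = 160 − 29.76 = 130.24 → 130
  G: 251 + 0.93×(128−251) = 251 − 114.39 = 136.61 → 137
  B: 28 + 0.93×(128−28) = 28 + 93 = 121 → 121
  → #828979

#99DF33, #828979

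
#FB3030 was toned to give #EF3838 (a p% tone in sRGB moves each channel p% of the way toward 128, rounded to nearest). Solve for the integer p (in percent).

#FB3030 is rgb(251, 48, 48); #EF3838 is rgb(239, 56, 56).
On the R channel (widest range): 239 ≈ 251 + (p/100)(128 − 251), so p ≈ 100×(239 − 251)/(128 − 251) = -1200/-123 = 9.76.
p = 10 reproduces all three channels after rounding.

10%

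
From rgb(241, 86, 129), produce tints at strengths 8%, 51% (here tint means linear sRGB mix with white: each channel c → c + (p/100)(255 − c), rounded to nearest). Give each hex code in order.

#f2648b, #f8acc1

8%: (241 + 1.12 = 242.12→242, 86 + 13.52 = 99.52→100, 129 + 10.08 = 139.08→139) → #f2648b
51%: (241 + 7.14 = 248.14→248, 86 + 86.19 = 172.19→172, 129 + 64.26 = 193.26→193) → #f8acc1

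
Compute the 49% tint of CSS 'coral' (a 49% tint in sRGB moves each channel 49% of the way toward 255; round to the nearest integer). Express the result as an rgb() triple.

CSS coral is rgb(255, 127, 80).
A 49% tint moves each channel 49% toward 255:
  R: 255 + 0.49×(255−255) = 255 + 0 = 255 → 255
  G: 127 + 62.72 = 189.72 → 190
  B: 80 + 85.75 = 165.75 → 166

rgb(255, 190, 166)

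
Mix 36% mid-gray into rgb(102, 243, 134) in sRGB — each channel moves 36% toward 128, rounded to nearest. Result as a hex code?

#6fca84

Lerp each channel 36% toward 128:
  R: 102 + 9.36 = 111.36 → 111
  G: 243 − 41.4 = 201.6 → 202
  B: 134 + 0.36×(128−134) = 134 − 2.16 = 131.84 → 132
rgb(111, 202, 132) = #6fca84.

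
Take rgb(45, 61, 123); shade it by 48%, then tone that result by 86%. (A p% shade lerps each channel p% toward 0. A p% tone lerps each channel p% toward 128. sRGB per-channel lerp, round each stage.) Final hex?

#717377

A 48% shade moves each channel 48% toward 0:
  R: 45 − 21.6 = 23.4 → 23
  G: 61 + 0.48×(0−61) = 61 − 29.28 = 31.72 → 32
  B: 123 + 0.48×(0−123) = 123 − 59.04 = 63.96 → 64
After the shade: rgb(23, 32, 64) = #172040.
Lerp each channel 86% toward 128:
  R: 23 + 0.86×(128−23) = 23 + 90.3 = 113.3 → 113
  G: 32 + 0.86×(128−32) = 32 + 82.56 = 114.56 → 115
  B: 64 + 0.86×(128−64) = 64 + 55.04 = 119.04 → 119
rgb(113, 115, 119) = #717377.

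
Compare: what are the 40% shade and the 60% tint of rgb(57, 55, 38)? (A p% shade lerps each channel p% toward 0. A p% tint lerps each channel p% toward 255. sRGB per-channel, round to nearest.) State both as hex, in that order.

#222117, #B0AFA8

40% shade:
  R: 57 + 0.4×(0−57) = 57 − 22.8 = 34.2 → 34
  G: 55 + 0.4×(0−55) = 55 − 22 = 33 → 33
  B: 38 + 0.4×(0−38) = 38 − 15.2 = 22.8 → 23
  → #222117
60% tint:
  R: 57 + 0.6×(255−57) = 57 + 118.8 = 175.8 → 176
  G: 55 + 0.6×(255−55) = 55 + 120 = 175 → 175
  B: 38 + 0.6×(255−38) = 38 + 130.2 = 168.2 → 168
  → #B0AFA8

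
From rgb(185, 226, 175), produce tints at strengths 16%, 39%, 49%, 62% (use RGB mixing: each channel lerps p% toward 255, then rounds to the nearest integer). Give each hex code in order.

#c4e7bc, #d4edce, #dbf0d6, #e4f4e1

16%: (185 + 11.2 = 196.2→196, 226 + 4.64 = 230.64→231, 175 + 12.8 = 187.8→188) → #c4e7bc
39%: (185 + 27.3 = 212.3→212, 226 + 11.31 = 237.31→237, 175 + 31.2 = 206.2→206) → #d4edce
49%: (185 + 34.3 = 219.3→219, 226 + 14.21 = 240.21→240, 175 + 39.2 = 214.2→214) → #dbf0d6
62%: (185 + 43.4 = 228.4→228, 226 + 17.98 = 243.98→244, 175 + 49.6 = 224.6→225) → #e4f4e1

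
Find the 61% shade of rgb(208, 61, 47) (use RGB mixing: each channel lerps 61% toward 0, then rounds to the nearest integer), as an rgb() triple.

rgb(81, 24, 18)

Per channel, c → c + 0.61(0 − c):
  R: 208 + 0.61×(0−208) = 208 − 126.88 = 81.12 → 81
  G: 61 + 0.61×(0−61) = 61 − 37.21 = 23.79 → 24
  B: 47 + 0.61×(0−47) = 47 − 28.67 = 18.33 → 18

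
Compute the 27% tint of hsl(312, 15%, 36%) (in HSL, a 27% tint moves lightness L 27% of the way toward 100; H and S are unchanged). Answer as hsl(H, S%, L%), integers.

L moves 27% from 36 toward 100: 36 + 17.28 = 53.28 → 53.
H and S are unchanged.

hsl(312, 15%, 53%)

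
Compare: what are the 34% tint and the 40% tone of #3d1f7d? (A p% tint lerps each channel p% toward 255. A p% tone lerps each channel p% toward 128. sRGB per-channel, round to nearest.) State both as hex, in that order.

#7f6ba9, #58467e

#3d1f7d is rgb(61, 31, 125).
34% tint:
  R: 61 + 0.34×(255−61) = 61 + 65.96 = 126.96 → 127
  G: 31 + 76.16 = 107.16 → 107
  B: 125 + 0.34×(255−125) = 125 + 44.2 = 169.2 → 169
  → #7f6ba9
40% tone:
  R: 61 + 26.8 = 87.8 → 88
  G: 31 + 0.4×(128−31) = 31 + 38.8 = 69.8 → 70
  B: 125 + 0.4×(128−125) = 125 + 1.2 = 126.2 → 126
  → #58467e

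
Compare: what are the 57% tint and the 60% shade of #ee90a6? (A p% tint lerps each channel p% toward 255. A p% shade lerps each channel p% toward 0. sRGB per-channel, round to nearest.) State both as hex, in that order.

#ee90a6 is rgb(238, 144, 166).
57% tint:
  R: 238 + 9.69 = 247.69 → 248
  G: 144 + 0.57×(255−144) = 144 + 63.27 = 207.27 → 207
  B: 166 + 0.57×(255−166) = 166 + 50.73 = 216.73 → 217
  → #f8cfd9
60% shade:
  R: 238 + 0.6×(0−238) = 238 − 142.8 = 95.2 → 95
  G: 144 + 0.6×(0−144) = 144 − 86.4 = 57.6 → 58
  B: 166 − 99.6 = 66.4 → 66
  → #5f3a42

#f8cfd9, #5f3a42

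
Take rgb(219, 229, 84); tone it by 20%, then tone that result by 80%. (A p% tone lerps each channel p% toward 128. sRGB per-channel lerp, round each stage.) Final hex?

Lerp each channel 20% toward 128:
  R: 219 + 0.2×(128−219) = 219 − 18.2 = 200.8 → 201
  G: 229 + 0.2×(128−229) = 229 − 20.2 = 208.8 → 209
  B: 84 + 8.8 = 92.8 → 93
After the tone: rgb(201, 209, 93) = #c9d15d.
An 80% tone moves each channel 80% toward 128:
  R: 201 − 58.4 = 142.6 → 143
  G: 209 + 0.8×(128−209) = 209 − 64.8 = 144.2 → 144
  B: 93 + 0.8×(128−93) = 93 + 28 = 121 → 121
rgb(143, 144, 121) = #8f9079.

#8f9079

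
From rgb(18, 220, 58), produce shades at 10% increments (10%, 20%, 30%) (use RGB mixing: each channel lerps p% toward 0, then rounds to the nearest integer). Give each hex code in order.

10%: (18 − 1.8 = 16.2→16, 220 − 22 = 198→198, 58 − 5.8 = 52.2→52) → #10c634
20%: (18 − 3.6 = 14.4→14, 220 − 44 = 176→176, 58 − 11.6 = 46.4→46) → #0eb02e
30%: (18 − 5.4 = 12.6→13, 220 − 66 = 154→154, 58 − 17.4 = 40.6→41) → #0d9a29

#10c634, #0eb02e, #0d9a29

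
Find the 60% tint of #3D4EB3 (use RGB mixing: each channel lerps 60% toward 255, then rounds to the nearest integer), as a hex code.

#B1B8E1

#3D4EB3 is rgb(61, 78, 179).
A 60% tint moves each channel 60% toward 255:
  R: 61 + 0.6×(255−61) = 61 + 116.4 = 177.4 → 177
  G: 78 + 0.6×(255−78) = 78 + 106.2 = 184.2 → 184
  B: 179 + 45.6 = 224.6 → 225
rgb(177, 184, 225) = #B1B8E1.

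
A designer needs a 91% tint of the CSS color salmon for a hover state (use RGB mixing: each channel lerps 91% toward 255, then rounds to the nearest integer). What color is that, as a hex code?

#fff4f2

CSS salmon is rgb(250, 128, 114).
Per channel, c → c + 0.91(255 − c):
  R: 250 + 4.55 = 254.55 → 255
  G: 128 + 0.91×(255−128) = 128 + 115.57 = 243.57 → 244
  B: 114 + 0.91×(255−114) = 114 + 128.31 = 242.31 → 242
rgb(255, 244, 242) = #fff4f2.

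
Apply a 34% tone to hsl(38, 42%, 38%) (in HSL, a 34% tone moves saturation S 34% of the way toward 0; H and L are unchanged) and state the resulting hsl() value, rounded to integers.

S moves 34% from 42 toward 0: 42 − 14.28 = 27.72 → 28.
H and L are unchanged.

hsl(38, 28%, 38%)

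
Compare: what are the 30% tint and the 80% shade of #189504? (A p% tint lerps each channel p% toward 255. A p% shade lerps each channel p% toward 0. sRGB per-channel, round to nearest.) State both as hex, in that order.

#5DB54F, #051E01

#189504 is rgb(24, 149, 4).
30% tint:
  R: 24 + 0.3×(255−24) = 24 + 69.3 = 93.3 → 93
  G: 149 + 31.8 = 180.8 → 181
  B: 4 + 75.3 = 79.3 → 79
  → #5DB54F
80% shade:
  R: 24 + 0.8×(0−24) = 24 − 19.2 = 4.8 → 5
  G: 149 + 0.8×(0−149) = 149 − 119.2 = 29.8 → 30
  B: 4 + 0.8×(0−4) = 4 − 3.2 = 0.8 → 1
  → #051E01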